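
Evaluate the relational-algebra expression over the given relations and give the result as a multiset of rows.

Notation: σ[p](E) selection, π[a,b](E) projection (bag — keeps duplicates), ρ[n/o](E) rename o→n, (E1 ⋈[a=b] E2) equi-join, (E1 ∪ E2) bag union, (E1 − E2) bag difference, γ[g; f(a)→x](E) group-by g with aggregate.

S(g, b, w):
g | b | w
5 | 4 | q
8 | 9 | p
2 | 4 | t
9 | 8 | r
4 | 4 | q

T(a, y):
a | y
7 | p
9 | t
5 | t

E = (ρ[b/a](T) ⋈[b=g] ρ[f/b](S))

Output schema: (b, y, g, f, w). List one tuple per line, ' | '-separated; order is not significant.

Row counts bottom-up:
  T → 3
  ρ[b/a](T) → 3
  S → 5
  ρ[f/b](S) → 5
  (ρ[b/a](T) ⋈[b=g] ρ[f/b](S)) → 2

== RESULT ==
b | y | g | f | w
5 | t | 5 | 4 | q
9 | t | 9 | 8 | r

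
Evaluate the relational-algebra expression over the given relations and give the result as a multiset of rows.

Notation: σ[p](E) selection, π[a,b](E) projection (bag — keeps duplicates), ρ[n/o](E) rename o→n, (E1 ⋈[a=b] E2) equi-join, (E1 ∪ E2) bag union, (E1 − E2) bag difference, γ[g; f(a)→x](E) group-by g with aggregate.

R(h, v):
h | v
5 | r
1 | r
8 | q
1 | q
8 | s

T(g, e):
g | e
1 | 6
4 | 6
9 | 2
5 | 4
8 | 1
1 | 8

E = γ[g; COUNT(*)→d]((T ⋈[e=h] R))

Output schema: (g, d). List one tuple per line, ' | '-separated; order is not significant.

Subexpression sizes:
  T → 6
  R → 5
  (T ⋈[e=h] R) → 4
  γ[g; COUNT(*)→d]((T ⋈[e=h] R)) → 2

== RESULT ==
g | d
1 | 2
8 | 2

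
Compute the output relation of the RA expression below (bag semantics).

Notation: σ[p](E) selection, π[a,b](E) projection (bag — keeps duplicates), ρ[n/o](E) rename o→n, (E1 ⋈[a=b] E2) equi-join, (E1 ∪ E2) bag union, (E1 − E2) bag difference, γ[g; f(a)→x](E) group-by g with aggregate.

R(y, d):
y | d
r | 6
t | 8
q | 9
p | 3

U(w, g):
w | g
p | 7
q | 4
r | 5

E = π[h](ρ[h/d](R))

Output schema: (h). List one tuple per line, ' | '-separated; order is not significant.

Per-node cardinality:
  R → 4
  ρ[h/d](R) → 4
  π[h](ρ[h/d](R)) → 4

== RESULT ==
h
3
6
8
9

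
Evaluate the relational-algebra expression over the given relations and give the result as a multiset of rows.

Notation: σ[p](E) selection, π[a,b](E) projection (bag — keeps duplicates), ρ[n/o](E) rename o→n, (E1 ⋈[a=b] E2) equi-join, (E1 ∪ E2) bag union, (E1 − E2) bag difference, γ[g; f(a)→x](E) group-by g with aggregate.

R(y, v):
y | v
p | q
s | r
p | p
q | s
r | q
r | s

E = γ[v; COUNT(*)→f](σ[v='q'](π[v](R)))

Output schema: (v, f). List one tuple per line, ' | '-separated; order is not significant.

Row counts bottom-up:
  R → 6
  π[v](R) → 6
  σ[v='q'](π[v](R)) → 2
  γ[v; COUNT(*)→f](σ[v='q'](π[v](R))) → 1

== RESULT ==
v | f
q | 2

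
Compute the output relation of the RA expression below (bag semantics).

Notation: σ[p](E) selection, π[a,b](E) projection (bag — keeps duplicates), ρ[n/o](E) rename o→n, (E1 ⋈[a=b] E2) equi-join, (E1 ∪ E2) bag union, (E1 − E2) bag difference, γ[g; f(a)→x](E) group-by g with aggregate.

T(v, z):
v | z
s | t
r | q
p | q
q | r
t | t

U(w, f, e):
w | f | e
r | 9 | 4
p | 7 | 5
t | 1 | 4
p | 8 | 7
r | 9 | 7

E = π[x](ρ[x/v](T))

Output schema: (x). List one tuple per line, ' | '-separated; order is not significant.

Row counts bottom-up:
  T → 5
  ρ[x/v](T) → 5
  π[x](ρ[x/v](T)) → 5

== RESULT ==
x
p
q
r
s
t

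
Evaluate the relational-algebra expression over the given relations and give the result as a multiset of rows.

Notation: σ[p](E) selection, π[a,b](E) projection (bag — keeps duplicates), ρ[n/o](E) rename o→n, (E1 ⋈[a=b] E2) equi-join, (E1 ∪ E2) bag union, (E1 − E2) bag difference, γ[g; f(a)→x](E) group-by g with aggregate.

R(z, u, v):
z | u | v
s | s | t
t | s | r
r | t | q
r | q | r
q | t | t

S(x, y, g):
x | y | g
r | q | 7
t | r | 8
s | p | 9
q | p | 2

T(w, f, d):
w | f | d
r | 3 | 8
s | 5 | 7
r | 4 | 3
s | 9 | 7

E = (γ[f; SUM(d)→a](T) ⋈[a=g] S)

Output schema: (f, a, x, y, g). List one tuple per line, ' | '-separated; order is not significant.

Per-node cardinality:
  T → 4
  γ[f; SUM(d)→a](T) → 4
  S → 4
  (γ[f; SUM(d)→a](T) ⋈[a=g] S) → 3

== RESULT ==
f | a | x | y | g
3 | 8 | t | r | 8
5 | 7 | r | q | 7
9 | 7 | r | q | 7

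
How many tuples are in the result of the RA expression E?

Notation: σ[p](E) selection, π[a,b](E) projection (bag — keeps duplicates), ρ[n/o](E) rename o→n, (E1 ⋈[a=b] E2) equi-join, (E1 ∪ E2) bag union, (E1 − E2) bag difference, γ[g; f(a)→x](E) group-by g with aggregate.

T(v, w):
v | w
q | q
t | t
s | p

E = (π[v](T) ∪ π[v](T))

Row counts bottom-up:
  T → 3
  π[v](T) → 3
  T → 3
  π[v](T) → 3
  (π[v](T) ∪ π[v](T)) → 6

|E| = 6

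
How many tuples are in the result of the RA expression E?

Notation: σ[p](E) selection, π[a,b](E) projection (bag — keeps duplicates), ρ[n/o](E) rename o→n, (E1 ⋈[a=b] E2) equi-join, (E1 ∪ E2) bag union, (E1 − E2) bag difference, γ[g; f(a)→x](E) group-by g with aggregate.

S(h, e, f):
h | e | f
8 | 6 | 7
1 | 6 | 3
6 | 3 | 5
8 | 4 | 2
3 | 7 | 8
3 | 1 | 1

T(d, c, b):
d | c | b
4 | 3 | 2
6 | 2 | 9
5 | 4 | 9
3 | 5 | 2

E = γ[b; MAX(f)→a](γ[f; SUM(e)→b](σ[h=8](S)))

Stepwise |·|:
  S → 6
  σ[h=8](S) → 2
  γ[f; SUM(e)→b](σ[h=8](S)) → 2
  γ[b; MAX(f)→a](γ[f; SUM(e)→b](σ[h=8](S))) → 2

|E| = 2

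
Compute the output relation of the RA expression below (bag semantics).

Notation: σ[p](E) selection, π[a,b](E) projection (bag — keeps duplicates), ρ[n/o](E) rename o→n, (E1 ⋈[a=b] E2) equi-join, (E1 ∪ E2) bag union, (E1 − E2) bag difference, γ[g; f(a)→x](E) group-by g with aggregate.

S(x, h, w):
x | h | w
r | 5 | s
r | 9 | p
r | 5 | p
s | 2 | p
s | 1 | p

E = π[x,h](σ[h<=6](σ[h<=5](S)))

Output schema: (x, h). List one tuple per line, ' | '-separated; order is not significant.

Per-node cardinality:
  S → 5
  σ[h<=5](S) → 4
  σ[h<=6](σ[h<=5](S)) → 4
  π[x,h](σ[h<=6](σ[h<=5](S))) → 4

== RESULT ==
x | h
r | 5
r | 5
s | 1
s | 2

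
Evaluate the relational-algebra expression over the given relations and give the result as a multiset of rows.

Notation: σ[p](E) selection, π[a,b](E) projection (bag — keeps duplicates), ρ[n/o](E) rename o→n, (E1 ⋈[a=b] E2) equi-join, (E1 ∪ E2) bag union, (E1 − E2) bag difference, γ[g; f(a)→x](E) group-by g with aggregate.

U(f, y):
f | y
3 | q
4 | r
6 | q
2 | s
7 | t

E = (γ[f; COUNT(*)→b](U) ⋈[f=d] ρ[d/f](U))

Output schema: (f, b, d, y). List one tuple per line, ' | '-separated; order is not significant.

Stepwise |·|:
  U → 5
  γ[f; COUNT(*)→b](U) → 5
  U → 5
  ρ[d/f](U) → 5
  (γ[f; COUNT(*)→b](U) ⋈[f=d] ρ[d/f](U)) → 5

== RESULT ==
f | b | d | y
2 | 1 | 2 | s
3 | 1 | 3 | q
4 | 1 | 4 | r
6 | 1 | 6 | q
7 | 1 | 7 | t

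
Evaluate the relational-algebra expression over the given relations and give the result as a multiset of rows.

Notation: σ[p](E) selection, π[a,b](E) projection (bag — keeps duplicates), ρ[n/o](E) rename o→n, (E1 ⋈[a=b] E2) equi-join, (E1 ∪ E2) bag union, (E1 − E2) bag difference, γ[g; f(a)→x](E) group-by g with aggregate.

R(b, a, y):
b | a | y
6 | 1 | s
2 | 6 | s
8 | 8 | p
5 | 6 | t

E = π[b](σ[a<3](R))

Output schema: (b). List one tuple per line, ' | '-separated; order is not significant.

Per-node cardinality:
  R → 4
  σ[a<3](R) → 1
  π[b](σ[a<3](R)) → 1

== RESULT ==
b
6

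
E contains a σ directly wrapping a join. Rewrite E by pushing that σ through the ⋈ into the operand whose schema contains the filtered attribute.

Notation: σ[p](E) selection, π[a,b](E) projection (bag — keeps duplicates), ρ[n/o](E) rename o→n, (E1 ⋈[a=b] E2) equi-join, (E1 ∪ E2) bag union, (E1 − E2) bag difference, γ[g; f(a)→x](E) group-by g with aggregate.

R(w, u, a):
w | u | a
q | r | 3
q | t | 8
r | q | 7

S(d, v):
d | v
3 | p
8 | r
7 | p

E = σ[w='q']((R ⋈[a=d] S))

σ filters on w, owned by the left side.
E' = (σ[w='q'](R) ⋈[a=d] S)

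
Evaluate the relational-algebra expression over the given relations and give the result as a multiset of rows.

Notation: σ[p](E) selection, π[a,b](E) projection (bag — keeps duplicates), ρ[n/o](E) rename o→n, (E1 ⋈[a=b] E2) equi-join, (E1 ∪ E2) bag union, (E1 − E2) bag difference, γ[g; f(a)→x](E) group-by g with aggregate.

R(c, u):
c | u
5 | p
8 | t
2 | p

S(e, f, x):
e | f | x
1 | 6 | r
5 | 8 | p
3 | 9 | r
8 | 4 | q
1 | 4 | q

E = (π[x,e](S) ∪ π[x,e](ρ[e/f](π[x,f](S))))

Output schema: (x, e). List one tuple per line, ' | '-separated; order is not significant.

Row counts bottom-up:
  S → 5
  π[x,e](S) → 5
  S → 5
  π[x,f](S) → 5
  ρ[e/f](π[x,f](S)) → 5
  π[x,e](ρ[e/f](π[x,f](S))) → 5
  (π[x,e](S) ∪ π[x,e](ρ[e/f](π[x,f](S)))) → 10

== RESULT ==
x | e
p | 5
p | 8
q | 1
q | 4
q | 4
q | 8
r | 1
r | 3
r | 6
r | 9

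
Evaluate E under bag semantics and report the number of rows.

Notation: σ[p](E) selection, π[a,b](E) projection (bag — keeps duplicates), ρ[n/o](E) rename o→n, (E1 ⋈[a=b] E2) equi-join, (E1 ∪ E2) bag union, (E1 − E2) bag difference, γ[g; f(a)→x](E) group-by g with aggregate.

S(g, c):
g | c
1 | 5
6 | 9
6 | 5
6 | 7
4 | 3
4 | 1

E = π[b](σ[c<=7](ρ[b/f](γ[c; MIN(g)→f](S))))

Stepwise |·|:
  S → 6
  γ[c; MIN(g)→f](S) → 5
  ρ[b/f](γ[c; MIN(g)→f](S)) → 5
  σ[c<=7](ρ[b/f](γ[c; MIN(g)→f](S))) → 4
  π[b](σ[c<=7](ρ[b/f](γ[c; MIN(g)→f](S)))) → 4

|E| = 4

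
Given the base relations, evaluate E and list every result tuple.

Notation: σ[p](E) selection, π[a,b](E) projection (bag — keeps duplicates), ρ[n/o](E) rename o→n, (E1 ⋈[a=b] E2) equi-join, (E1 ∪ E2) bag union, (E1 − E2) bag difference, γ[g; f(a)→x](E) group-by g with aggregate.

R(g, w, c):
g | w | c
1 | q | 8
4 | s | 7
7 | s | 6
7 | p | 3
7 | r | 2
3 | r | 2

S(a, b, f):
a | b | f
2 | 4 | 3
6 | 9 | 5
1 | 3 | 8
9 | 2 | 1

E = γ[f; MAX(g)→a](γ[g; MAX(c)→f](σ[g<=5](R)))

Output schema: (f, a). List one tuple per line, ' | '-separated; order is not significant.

Subexpression sizes:
  R → 6
  σ[g<=5](R) → 3
  γ[g; MAX(c)→f](σ[g<=5](R)) → 3
  γ[f; MAX(g)→a](γ[g; MAX(c)→f](σ[g<=5](R))) → 3

== RESULT ==
f | a
2 | 3
7 | 4
8 | 1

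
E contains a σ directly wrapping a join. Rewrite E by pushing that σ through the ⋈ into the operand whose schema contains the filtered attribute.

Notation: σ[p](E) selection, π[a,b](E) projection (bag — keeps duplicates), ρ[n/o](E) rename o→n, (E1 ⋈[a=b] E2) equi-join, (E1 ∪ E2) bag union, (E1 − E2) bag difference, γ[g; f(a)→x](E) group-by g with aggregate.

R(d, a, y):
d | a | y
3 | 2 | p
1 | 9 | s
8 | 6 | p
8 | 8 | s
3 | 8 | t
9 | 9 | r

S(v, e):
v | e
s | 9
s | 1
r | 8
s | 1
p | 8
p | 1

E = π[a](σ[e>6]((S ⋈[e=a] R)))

σ filters on e, owned by the left side.
E' = π[a]((σ[e>6](S) ⋈[e=a] R))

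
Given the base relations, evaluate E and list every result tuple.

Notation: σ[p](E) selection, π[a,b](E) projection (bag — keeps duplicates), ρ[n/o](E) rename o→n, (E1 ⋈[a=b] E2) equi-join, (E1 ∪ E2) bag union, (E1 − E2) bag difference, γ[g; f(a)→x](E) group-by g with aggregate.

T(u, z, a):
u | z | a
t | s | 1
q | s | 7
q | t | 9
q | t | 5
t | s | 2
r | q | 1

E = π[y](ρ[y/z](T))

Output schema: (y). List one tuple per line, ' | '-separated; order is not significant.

Per-node cardinality:
  T → 6
  ρ[y/z](T) → 6
  π[y](ρ[y/z](T)) → 6

== RESULT ==
y
q
s
s
s
t
t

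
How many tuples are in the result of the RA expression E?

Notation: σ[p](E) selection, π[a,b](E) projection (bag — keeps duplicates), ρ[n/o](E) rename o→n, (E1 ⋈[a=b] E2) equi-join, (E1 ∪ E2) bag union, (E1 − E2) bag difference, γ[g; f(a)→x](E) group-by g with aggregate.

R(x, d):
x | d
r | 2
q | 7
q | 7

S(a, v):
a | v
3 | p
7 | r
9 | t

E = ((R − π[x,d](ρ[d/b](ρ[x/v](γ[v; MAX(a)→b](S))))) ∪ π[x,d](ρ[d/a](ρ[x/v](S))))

Row counts bottom-up:
  R → 3
  S → 3
  γ[v; MAX(a)→b](S) → 3
  ρ[x/v](γ[v; MAX(a)→b](S)) → 3
  ρ[d/b](ρ[x/v](γ[v; MAX(a)→b](S))) → 3
  π[x,d](ρ[d/b](ρ[x/v](γ[v; MAX(a)→b](S)))) → 3
  (R − π[x,d](ρ[d/b](ρ[x/v](γ[v; MAX(a)→b](S))))) → 3
  S → 3
  ρ[x/v](S) → 3
  ρ[d/a](ρ[x/v](S)) → 3
  π[x,d](ρ[d/a](ρ[x/v](S))) → 3
  ((R − π[x,d](ρ[d/b](ρ[x/v](γ[v; MAX(a)→b](S))))) ∪ π[x,d](ρ[d/a](ρ[x/v](S)))) → 6

|E| = 6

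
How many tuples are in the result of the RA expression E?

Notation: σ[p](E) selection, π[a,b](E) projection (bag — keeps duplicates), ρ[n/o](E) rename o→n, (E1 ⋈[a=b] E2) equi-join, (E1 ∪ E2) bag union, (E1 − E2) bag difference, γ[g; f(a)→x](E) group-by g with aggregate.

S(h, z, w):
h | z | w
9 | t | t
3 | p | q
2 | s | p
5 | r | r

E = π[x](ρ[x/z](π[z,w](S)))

Row counts bottom-up:
  S → 4
  π[z,w](S) → 4
  ρ[x/z](π[z,w](S)) → 4
  π[x](ρ[x/z](π[z,w](S))) → 4

|E| = 4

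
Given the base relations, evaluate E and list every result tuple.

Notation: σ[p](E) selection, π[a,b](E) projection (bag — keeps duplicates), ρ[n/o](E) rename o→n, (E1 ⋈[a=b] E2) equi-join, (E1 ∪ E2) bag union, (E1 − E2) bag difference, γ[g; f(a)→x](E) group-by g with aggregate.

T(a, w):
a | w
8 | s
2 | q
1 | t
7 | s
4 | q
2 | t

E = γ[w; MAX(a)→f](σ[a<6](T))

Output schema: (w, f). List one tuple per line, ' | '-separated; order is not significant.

Row counts bottom-up:
  T → 6
  σ[a<6](T) → 4
  γ[w; MAX(a)→f](σ[a<6](T)) → 2

== RESULT ==
w | f
q | 4
t | 2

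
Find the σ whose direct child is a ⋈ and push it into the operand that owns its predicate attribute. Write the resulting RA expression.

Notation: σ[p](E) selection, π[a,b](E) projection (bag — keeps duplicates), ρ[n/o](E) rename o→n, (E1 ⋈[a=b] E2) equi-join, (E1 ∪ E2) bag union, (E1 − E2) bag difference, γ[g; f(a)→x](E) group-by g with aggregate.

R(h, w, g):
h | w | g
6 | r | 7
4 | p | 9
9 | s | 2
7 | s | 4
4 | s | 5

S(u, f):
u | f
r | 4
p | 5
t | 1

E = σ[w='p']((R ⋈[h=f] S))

σ filters on w, owned by the left side.
E' = (σ[w='p'](R) ⋈[h=f] S)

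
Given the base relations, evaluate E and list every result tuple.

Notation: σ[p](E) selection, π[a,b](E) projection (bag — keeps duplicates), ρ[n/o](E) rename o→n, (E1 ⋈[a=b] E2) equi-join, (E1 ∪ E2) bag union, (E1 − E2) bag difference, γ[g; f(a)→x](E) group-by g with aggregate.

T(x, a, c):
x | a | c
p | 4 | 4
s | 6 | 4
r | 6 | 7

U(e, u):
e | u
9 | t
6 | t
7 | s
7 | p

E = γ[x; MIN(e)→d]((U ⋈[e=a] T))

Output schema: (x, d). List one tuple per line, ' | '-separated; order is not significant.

Subexpression sizes:
  U → 4
  T → 3
  (U ⋈[e=a] T) → 2
  γ[x; MIN(e)→d]((U ⋈[e=a] T)) → 2

== RESULT ==
x | d
r | 6
s | 6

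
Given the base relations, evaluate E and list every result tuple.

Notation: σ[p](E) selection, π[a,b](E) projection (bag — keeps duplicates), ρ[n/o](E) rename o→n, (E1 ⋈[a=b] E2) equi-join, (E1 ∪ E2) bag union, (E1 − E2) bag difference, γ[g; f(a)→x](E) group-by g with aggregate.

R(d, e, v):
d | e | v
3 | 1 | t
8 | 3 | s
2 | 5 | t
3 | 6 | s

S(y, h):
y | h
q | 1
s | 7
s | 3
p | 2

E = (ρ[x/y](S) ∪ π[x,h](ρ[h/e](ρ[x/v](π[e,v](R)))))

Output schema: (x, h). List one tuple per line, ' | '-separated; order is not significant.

Stepwise |·|:
  S → 4
  ρ[x/y](S) → 4
  R → 4
  π[e,v](R) → 4
  ρ[x/v](π[e,v](R)) → 4
  ρ[h/e](ρ[x/v](π[e,v](R))) → 4
  π[x,h](ρ[h/e](ρ[x/v](π[e,v](R)))) → 4
  (ρ[x/y](S) ∪ π[x,h](ρ[h/e](ρ[x/v](π[e,v](R))))) → 8

== RESULT ==
x | h
p | 2
q | 1
s | 3
s | 3
s | 6
s | 7
t | 1
t | 5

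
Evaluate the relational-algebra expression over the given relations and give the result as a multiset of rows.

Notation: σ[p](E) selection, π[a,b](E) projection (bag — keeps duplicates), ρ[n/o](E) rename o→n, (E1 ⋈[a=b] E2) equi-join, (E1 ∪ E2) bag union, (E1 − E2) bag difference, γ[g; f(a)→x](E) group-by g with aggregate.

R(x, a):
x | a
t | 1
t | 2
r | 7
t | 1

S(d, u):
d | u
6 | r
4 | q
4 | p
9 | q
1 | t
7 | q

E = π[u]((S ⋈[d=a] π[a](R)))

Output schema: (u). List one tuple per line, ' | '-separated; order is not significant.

Subexpression sizes:
  S → 6
  R → 4
  π[a](R) → 4
  (S ⋈[d=a] π[a](R)) → 3
  π[u]((S ⋈[d=a] π[a](R))) → 3

== RESULT ==
u
q
t
t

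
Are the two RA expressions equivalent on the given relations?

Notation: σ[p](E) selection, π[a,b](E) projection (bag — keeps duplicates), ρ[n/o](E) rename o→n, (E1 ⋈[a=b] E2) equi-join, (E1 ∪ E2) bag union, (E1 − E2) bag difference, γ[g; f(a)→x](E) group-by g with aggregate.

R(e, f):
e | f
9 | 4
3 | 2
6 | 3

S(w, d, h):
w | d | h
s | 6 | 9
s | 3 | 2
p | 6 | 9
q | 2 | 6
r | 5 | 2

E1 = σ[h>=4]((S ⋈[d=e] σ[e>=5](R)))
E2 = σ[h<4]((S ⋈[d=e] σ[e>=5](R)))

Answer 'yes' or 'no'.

E1 stepwise |·|:
  S → 5
  R → 3
  σ[e>=5](R) → 2
  (S ⋈[d=e] σ[e>=5](R)) → 2
  σ[h>=4]((S ⋈[d=e] σ[e>=5](R))) → 2
E2 stepwise |·|:
  S → 5
  R → 3
  σ[e>=5](R) → 2
  (S ⋈[d=e] σ[e>=5](R)) → 2
  σ[h<4]((S ⋈[d=e] σ[e>=5](R))) → 0

E1 result:
w | d | h | e | f
p | 6 | 9 | 6 | 3
s | 6 | 9 | 6 | 3
E2 result:
w | d | h | e | f
(0 rows)
Witness: ('s', 6, 9, 6, 3) appears 1× in E1 but 0× in E2.

no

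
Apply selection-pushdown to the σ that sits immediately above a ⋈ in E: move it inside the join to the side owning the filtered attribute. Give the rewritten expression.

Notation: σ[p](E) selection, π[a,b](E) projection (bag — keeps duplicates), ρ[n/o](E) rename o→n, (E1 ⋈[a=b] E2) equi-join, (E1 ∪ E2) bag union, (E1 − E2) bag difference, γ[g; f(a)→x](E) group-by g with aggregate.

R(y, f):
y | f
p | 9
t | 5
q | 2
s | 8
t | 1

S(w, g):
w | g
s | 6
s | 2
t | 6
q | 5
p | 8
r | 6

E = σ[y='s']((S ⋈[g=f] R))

σ filters on y, owned by the right side.
E' = (S ⋈[g=f] σ[y='s'](R))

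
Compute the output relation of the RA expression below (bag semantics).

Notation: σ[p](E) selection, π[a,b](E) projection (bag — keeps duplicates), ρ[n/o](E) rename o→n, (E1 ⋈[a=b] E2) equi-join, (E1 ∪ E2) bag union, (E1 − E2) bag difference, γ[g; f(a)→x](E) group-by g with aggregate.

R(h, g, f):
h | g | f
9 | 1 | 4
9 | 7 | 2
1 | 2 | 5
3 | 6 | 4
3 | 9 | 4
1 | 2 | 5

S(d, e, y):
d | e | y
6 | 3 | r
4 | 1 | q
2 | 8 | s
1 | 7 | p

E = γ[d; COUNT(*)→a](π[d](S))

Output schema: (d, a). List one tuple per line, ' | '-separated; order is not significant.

Per-node cardinality:
  S → 4
  π[d](S) → 4
  γ[d; COUNT(*)→a](π[d](S)) → 4

== RESULT ==
d | a
1 | 1
2 | 1
4 | 1
6 | 1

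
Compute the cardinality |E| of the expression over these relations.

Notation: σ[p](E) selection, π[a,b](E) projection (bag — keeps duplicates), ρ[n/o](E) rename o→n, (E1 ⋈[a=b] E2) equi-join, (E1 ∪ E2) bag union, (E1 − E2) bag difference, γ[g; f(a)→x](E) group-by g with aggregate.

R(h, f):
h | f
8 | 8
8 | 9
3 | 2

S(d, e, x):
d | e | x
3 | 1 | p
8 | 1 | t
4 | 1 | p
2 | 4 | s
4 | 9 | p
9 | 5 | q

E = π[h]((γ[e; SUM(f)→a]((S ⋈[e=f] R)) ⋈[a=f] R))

Subexpression sizes:
  S → 6
  R → 3
  (S ⋈[e=f] R) → 1
  γ[e; SUM(f)→a]((S ⋈[e=f] R)) → 1
  R → 3
  (γ[e; SUM(f)→a]((S ⋈[e=f] R)) ⋈[a=f] R) → 1
  π[h]((γ[e; SUM(f)→a]((S ⋈[e=f] R)) ⋈[a=f] R)) → 1

|E| = 1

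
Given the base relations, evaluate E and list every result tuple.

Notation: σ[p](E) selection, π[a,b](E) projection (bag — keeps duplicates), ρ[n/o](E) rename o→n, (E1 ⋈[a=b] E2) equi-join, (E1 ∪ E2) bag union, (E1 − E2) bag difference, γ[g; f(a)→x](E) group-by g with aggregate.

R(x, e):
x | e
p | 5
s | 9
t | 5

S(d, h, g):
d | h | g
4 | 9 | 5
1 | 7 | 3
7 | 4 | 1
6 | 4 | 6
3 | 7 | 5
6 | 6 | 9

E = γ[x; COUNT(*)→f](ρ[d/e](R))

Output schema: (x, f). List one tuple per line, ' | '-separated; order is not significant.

Row counts bottom-up:
  R → 3
  ρ[d/e](R) → 3
  γ[x; COUNT(*)→f](ρ[d/e](R)) → 3

== RESULT ==
x | f
p | 1
s | 1
t | 1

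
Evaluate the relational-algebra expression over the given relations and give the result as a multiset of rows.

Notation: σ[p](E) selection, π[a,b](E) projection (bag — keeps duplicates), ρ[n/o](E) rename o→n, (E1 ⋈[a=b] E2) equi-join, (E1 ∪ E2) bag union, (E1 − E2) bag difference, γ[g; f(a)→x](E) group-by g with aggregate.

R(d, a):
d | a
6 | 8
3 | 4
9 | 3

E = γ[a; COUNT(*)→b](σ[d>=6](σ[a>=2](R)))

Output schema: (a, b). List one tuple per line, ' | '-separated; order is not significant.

Row counts bottom-up:
  R → 3
  σ[a>=2](R) → 3
  σ[d>=6](σ[a>=2](R)) → 2
  γ[a; COUNT(*)→b](σ[d>=6](σ[a>=2](R))) → 2

== RESULT ==
a | b
3 | 1
8 | 1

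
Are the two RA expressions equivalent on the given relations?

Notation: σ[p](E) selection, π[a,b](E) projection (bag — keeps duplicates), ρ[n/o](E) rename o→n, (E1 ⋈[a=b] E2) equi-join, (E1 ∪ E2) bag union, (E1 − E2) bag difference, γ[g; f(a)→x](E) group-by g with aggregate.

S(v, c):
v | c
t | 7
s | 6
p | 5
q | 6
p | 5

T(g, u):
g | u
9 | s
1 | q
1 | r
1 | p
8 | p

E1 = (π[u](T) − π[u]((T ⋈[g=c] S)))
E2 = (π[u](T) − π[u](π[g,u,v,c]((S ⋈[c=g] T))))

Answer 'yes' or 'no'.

E1 subexpression sizes:
  T → 5
  π[u](T) → 5
  T → 5
  S → 5
  (T ⋈[g=c] S) → 0
  π[u]((T ⋈[g=c] S)) → 0
  (π[u](T) − π[u]((T ⋈[g=c] S))) → 5
E2 subexpression sizes:
  T → 5
  π[u](T) → 5
  S → 5
  T → 5
  (S ⋈[c=g] T) → 0
  π[g,u,v,c]((S ⋈[c=g] T)) → 0
  π[u](π[g,u,v,c]((S ⋈[c=g] T))) → 0
  (π[u](T) − π[u](π[g,u,v,c]((S ⋈[c=g] T)))) → 5

E1 and E2 produce the same multiset:
u
p
p
q
r
s

yes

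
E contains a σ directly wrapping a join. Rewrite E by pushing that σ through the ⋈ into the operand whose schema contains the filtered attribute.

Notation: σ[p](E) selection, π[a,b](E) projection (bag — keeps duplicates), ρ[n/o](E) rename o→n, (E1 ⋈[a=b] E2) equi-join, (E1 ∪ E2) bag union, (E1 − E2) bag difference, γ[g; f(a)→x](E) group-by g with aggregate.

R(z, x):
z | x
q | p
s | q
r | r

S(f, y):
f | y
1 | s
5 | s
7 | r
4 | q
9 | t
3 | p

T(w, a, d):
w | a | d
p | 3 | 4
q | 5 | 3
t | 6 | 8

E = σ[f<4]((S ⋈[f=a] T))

σ filters on f, owned by the left side.
E' = (σ[f<4](S) ⋈[f=a] T)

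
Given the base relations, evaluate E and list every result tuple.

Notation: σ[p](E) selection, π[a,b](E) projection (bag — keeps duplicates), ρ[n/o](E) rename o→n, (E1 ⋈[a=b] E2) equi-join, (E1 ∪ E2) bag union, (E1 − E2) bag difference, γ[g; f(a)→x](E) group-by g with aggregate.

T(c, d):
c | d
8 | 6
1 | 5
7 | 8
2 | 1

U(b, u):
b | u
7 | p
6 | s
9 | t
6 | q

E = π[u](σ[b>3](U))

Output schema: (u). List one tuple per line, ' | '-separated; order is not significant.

Row counts bottom-up:
  U → 4
  σ[b>3](U) → 4
  π[u](σ[b>3](U)) → 4

== RESULT ==
u
p
q
s
t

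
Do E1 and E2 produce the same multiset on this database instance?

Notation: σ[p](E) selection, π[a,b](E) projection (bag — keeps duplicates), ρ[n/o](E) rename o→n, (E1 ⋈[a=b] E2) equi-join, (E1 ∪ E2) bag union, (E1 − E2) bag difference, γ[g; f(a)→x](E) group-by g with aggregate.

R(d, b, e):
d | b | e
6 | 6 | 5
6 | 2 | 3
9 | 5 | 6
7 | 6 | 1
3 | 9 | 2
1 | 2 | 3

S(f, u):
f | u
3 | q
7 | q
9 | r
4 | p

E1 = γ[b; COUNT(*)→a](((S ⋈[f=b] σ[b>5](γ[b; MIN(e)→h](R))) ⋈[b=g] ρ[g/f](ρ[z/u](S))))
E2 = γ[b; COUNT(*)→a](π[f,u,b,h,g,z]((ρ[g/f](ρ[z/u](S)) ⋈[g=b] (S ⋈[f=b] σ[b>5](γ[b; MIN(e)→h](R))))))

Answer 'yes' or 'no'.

E1 per-node cardinality:
  S → 4
  R → 6
  γ[b; MIN(e)→h](R) → 4
  σ[b>5](γ[b; MIN(e)→h](R)) → 2
  (S ⋈[f=b] σ[b>5](γ[b; MIN(e)→h](R))) → 1
  S → 4
  ρ[z/u](S) → 4
  ρ[g/f](ρ[z/u](S)) → 4
  ((S ⋈[f=b] σ[b>5](γ[b; MIN(e)→h](R))) ⋈[b=g] ρ[g/f](ρ[z/u](S))) → 1
  γ[b; COUNT(*)→a](((S ⋈[f=b] σ[b>5](γ[b; MIN(e)→h](R))) ⋈[b=g] ρ[g/f](ρ[z/u](S)))) → 1
E2 per-node cardinality:
  S → 4
  ρ[z/u](S) → 4
  ρ[g/f](ρ[z/u](S)) → 4
  S → 4
  R → 6
  γ[b; MIN(e)→h](R) → 4
  σ[b>5](γ[b; MIN(e)→h](R)) → 2
  (S ⋈[f=b] σ[b>5](γ[b; MIN(e)→h](R))) → 1
  (ρ[g/f](ρ[z/u](S)) ⋈[g=b] (S ⋈[f=b] σ[b>5](γ[b; MIN(e)→h](R)))) → 1
  π[f,u,b,h,g,z]((ρ[g/f](ρ[z/u](S)) ⋈[g=b] (S ⋈[f=b] σ[b>5](γ[b; MIN(e)→h](R))))) → 1
  γ[b; COUNT(*)→a](π[f,u,b,h,g,z]((ρ[g/f](ρ[z/u](S)) ⋈[g=b] (S ⋈[f=b] σ[b>5](γ[b; MIN(e)→h](R)))))) → 1

E1 and E2 produce the same multiset:
b | a
9 | 1

yes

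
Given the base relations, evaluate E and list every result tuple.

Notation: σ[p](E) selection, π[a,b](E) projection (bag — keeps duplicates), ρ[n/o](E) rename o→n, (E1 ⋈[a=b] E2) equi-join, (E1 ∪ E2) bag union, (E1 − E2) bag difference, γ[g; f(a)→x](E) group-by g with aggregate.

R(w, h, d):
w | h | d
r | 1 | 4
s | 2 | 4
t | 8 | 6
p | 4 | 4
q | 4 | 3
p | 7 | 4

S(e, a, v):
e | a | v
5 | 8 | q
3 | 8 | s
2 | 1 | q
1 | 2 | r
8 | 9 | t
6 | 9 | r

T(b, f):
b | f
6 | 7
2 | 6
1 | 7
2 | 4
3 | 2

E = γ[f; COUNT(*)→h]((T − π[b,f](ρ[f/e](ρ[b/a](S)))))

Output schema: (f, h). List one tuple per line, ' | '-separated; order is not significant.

Subexpression sizes:
  T → 5
  S → 6
  ρ[b/a](S) → 6
  ρ[f/e](ρ[b/a](S)) → 6
  π[b,f](ρ[f/e](ρ[b/a](S))) → 6
  (T − π[b,f](ρ[f/e](ρ[b/a](S)))) → 5
  γ[f; COUNT(*)→h]((T − π[b,f](ρ[f/e](ρ[b/a](S))))) → 4

== RESULT ==
f | h
2 | 1
4 | 1
6 | 1
7 | 2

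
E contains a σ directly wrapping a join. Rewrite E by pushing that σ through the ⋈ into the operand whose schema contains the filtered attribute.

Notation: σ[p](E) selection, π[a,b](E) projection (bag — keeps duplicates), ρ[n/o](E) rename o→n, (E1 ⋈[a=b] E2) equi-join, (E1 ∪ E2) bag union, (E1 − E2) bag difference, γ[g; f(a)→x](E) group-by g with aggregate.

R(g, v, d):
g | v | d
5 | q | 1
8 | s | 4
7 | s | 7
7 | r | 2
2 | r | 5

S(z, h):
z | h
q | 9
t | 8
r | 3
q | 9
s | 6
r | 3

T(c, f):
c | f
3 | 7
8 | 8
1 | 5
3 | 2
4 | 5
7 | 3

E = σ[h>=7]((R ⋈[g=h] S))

σ filters on h, owned by the right side.
E' = (R ⋈[g=h] σ[h>=7](S))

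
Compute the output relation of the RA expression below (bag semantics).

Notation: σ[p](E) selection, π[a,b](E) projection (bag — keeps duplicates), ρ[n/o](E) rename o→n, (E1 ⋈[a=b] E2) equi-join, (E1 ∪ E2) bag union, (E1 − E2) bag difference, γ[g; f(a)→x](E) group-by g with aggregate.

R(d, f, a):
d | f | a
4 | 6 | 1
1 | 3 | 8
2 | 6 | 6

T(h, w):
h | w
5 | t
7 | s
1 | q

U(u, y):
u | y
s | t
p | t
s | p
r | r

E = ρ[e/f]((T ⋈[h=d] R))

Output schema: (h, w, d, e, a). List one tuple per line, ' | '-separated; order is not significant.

Stepwise |·|:
  T → 3
  R → 3
  (T ⋈[h=d] R) → 1
  ρ[e/f]((T ⋈[h=d] R)) → 1

== RESULT ==
h | w | d | e | a
1 | q | 1 | 3 | 8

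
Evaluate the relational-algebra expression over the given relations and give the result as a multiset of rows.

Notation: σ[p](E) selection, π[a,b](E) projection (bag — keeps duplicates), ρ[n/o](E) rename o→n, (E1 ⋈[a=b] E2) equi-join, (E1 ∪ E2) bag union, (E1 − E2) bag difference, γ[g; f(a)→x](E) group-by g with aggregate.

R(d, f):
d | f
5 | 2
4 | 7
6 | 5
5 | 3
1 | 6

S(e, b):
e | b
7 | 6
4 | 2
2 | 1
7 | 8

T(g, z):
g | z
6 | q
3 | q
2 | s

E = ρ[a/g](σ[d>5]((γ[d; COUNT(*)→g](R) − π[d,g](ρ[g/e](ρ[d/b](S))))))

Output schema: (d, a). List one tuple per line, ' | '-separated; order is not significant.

Per-node cardinality:
  R → 5
  γ[d; COUNT(*)→g](R) → 4
  S → 4
  ρ[d/b](S) → 4
  ρ[g/e](ρ[d/b](S)) → 4
  π[d,g](ρ[g/e](ρ[d/b](S))) → 4
  (γ[d; COUNT(*)→g](R) − π[d,g](ρ[g/e](ρ[d/b](S)))) → 4
  σ[d>5]((γ[d; COUNT(*)→g](R) − π[d,g](ρ[g/e](ρ[d/b](S))))) → 1
  ρ[a/g](σ[d>5]((γ[d; COUNT(*)→g](R) − π[d,g](ρ[g/e](ρ[d/b](S)))))) → 1

== RESULT ==
d | a
6 | 1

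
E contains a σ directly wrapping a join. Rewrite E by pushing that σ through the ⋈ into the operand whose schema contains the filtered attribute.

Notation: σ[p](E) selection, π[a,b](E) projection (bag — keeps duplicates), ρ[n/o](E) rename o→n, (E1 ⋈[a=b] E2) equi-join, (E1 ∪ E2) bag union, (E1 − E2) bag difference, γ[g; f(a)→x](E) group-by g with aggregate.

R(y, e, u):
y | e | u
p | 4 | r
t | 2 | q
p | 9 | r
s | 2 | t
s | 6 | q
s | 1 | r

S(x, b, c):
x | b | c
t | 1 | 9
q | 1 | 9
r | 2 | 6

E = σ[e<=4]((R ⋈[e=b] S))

σ filters on e, owned by the left side.
E' = (σ[e<=4](R) ⋈[e=b] S)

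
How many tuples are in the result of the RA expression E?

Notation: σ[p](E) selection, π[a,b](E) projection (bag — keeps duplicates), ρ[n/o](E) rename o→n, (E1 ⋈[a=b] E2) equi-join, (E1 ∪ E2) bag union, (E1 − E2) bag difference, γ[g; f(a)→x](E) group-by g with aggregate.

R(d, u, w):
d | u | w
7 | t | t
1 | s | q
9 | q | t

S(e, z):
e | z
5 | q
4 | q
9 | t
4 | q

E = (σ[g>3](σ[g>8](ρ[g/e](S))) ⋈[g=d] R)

Stepwise |·|:
  S → 4
  ρ[g/e](S) → 4
  σ[g>8](ρ[g/e](S)) → 1
  σ[g>3](σ[g>8](ρ[g/e](S))) → 1
  R → 3
  (σ[g>3](σ[g>8](ρ[g/e](S))) ⋈[g=d] R) → 1

|E| = 1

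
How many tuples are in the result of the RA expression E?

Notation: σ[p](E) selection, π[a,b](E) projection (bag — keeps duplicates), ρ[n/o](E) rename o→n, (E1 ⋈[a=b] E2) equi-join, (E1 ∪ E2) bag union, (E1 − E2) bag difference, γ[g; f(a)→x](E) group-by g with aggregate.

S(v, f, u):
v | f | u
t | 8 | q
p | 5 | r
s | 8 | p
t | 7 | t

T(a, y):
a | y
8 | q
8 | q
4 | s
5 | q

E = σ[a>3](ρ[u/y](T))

Stepwise |·|:
  T → 4
  ρ[u/y](T) → 4
  σ[a>3](ρ[u/y](T)) → 4

|E| = 4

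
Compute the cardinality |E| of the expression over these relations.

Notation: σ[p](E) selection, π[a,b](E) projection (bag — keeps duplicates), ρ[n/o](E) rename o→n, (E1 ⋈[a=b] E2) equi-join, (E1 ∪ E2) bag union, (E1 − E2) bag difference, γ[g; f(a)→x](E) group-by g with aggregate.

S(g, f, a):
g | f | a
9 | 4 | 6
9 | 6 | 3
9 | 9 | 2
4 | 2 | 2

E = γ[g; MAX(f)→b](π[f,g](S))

Subexpression sizes:
  S → 4
  π[f,g](S) → 4
  γ[g; MAX(f)→b](π[f,g](S)) → 2

|E| = 2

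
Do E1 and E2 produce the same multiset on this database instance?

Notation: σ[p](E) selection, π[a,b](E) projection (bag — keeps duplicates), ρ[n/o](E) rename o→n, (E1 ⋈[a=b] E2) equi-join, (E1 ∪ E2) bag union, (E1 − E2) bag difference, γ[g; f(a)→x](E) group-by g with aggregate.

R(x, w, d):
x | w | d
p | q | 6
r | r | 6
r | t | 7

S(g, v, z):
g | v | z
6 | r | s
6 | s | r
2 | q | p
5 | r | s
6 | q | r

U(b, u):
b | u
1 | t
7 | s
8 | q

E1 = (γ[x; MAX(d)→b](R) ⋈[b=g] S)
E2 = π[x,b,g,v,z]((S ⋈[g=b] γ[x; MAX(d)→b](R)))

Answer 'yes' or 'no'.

E1 stepwise |·|:
  R → 3
  γ[x; MAX(d)→b](R) → 2
  S → 5
  (γ[x; MAX(d)→b](R) ⋈[b=g] S) → 3
E2 stepwise |·|:
  S → 5
  R → 3
  γ[x; MAX(d)→b](R) → 2
  (S ⋈[g=b] γ[x; MAX(d)→b](R)) → 3
  π[x,b,g,v,z]((S ⋈[g=b] γ[x; MAX(d)→b](R))) → 3

E1 and E2 produce the same multiset:
x | b | g | v | z
p | 6 | 6 | q | r
p | 6 | 6 | r | s
p | 6 | 6 | s | r

yes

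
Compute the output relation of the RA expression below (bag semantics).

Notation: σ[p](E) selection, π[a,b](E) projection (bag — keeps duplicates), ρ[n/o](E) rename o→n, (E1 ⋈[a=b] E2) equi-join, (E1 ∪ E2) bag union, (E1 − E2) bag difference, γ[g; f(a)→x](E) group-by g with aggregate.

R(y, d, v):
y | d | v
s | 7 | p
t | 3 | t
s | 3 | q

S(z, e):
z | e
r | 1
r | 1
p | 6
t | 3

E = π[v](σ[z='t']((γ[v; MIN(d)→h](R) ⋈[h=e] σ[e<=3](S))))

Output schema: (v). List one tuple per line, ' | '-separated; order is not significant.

Row counts bottom-up:
  R → 3
  γ[v; MIN(d)→h](R) → 3
  S → 4
  σ[e<=3](S) → 3
  (γ[v; MIN(d)→h](R) ⋈[h=e] σ[e<=3](S)) → 2
  σ[z='t']((γ[v; MIN(d)→h](R) ⋈[h=e] σ[e<=3](S))) → 2
  π[v](σ[z='t']((γ[v; MIN(d)→h](R) ⋈[h=e] σ[e<=3](S)))) → 2

== RESULT ==
v
q
t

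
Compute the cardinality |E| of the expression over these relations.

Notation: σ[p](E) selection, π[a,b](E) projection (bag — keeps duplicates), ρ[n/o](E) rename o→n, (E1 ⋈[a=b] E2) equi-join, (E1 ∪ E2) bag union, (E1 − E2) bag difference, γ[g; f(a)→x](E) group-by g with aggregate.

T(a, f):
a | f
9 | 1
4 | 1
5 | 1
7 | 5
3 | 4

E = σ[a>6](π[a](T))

Per-node cardinality:
  T → 5
  π[a](T) → 5
  σ[a>6](π[a](T)) → 2

|E| = 2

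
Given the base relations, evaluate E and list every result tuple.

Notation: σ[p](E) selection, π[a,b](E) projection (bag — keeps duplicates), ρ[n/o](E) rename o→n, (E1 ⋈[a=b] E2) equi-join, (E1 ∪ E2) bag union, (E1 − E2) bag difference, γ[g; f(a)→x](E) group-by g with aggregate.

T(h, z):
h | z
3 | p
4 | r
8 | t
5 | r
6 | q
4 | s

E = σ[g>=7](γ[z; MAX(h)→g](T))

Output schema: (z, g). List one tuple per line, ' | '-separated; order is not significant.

Per-node cardinality:
  T → 6
  γ[z; MAX(h)→g](T) → 5
  σ[g>=7](γ[z; MAX(h)→g](T)) → 1

== RESULT ==
z | g
t | 8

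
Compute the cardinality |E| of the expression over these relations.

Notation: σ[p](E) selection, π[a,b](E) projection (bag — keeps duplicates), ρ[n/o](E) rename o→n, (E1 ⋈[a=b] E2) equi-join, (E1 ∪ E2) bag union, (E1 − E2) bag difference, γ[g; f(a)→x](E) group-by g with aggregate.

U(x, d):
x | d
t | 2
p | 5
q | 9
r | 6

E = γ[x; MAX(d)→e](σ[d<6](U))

Per-node cardinality:
  U → 4
  σ[d<6](U) → 2
  γ[x; MAX(d)→e](σ[d<6](U)) → 2

|E| = 2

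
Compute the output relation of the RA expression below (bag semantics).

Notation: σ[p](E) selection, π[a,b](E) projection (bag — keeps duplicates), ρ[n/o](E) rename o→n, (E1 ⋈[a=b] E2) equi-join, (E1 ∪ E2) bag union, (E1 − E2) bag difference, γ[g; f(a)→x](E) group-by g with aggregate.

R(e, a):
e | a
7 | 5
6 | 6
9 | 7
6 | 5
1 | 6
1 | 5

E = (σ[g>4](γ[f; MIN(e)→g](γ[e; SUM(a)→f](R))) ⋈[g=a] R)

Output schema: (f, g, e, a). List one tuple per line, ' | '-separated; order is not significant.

Subexpression sizes:
  R → 6
  γ[e; SUM(a)→f](R) → 4
  γ[f; MIN(e)→g](γ[e; SUM(a)→f](R)) → 3
  σ[g>4](γ[f; MIN(e)→g](γ[e; SUM(a)→f](R))) → 2
  R → 6
  (σ[g>4](γ[f; MIN(e)→g](γ[e; SUM(a)→f](R))) ⋈[g=a] R) → 1

== RESULT ==
f | g | e | a
5 | 7 | 9 | 7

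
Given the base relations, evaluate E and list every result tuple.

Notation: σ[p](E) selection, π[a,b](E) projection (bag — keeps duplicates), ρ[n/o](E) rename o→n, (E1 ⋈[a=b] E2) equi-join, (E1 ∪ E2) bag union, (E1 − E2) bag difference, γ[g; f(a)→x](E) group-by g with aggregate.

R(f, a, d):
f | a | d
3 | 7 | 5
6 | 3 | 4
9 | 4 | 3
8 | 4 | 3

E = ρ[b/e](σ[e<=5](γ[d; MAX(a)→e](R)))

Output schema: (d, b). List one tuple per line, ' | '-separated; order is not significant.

Stepwise |·|:
  R → 4
  γ[d; MAX(a)→e](R) → 3
  σ[e<=5](γ[d; MAX(a)→e](R)) → 2
  ρ[b/e](σ[e<=5](γ[d; MAX(a)→e](R))) → 2

== RESULT ==
d | b
3 | 4
4 | 3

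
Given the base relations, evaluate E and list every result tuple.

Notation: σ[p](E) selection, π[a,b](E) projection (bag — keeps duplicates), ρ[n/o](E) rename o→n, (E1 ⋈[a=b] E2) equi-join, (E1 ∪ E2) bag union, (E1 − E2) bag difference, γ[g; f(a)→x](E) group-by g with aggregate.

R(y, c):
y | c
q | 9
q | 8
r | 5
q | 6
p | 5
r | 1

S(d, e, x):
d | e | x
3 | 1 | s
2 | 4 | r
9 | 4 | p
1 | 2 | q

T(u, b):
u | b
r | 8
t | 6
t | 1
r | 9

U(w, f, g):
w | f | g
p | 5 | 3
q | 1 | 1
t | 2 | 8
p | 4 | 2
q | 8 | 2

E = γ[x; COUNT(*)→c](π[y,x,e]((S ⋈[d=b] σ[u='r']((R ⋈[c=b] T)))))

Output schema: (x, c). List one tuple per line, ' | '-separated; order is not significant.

Per-node cardinality:
  S → 4
  R → 6
  T → 4
  (R ⋈[c=b] T) → 4
  σ[u='r']((R ⋈[c=b] T)) → 2
  (S ⋈[d=b] σ[u='r']((R ⋈[c=b] T))) → 1
  π[y,x,e]((S ⋈[d=b] σ[u='r']((R ⋈[c=b] T)))) → 1
  γ[x; COUNT(*)→c](π[y,x,e]((S ⋈[d=b] σ[u='r']((R ⋈[c=b] T))))) → 1

== RESULT ==
x | c
p | 1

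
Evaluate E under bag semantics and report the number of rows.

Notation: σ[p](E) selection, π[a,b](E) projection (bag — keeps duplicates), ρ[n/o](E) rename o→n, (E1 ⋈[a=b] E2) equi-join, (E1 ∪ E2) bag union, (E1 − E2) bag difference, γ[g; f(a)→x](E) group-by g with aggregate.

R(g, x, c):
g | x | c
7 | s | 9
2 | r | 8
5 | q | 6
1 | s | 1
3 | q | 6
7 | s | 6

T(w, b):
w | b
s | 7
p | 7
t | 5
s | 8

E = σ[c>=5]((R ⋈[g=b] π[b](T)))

Stepwise |·|:
  R → 6
  T → 4
  π[b](T) → 4
  (R ⋈[g=b] π[b](T)) → 5
  σ[c>=5]((R ⋈[g=b] π[b](T))) → 5

|E| = 5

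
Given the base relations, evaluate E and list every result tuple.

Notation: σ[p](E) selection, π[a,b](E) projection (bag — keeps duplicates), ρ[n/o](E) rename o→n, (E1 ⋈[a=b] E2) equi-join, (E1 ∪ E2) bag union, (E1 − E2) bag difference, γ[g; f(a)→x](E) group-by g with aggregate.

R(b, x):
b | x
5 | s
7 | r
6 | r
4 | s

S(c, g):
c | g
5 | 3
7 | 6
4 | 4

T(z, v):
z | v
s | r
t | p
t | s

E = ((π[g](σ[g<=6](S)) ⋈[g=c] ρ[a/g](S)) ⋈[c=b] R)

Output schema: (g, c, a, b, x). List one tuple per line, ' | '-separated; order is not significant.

Row counts bottom-up:
  S → 3
  σ[g<=6](S) → 3
  π[g](σ[g<=6](S)) → 3
  S → 3
  ρ[a/g](S) → 3
  (π[g](σ[g<=6](S)) ⋈[g=c] ρ[a/g](S)) → 1
  R → 4
  ((π[g](σ[g<=6](S)) ⋈[g=c] ρ[a/g](S)) ⋈[c=b] R) → 1

== RESULT ==
g | c | a | b | x
4 | 4 | 4 | 4 | s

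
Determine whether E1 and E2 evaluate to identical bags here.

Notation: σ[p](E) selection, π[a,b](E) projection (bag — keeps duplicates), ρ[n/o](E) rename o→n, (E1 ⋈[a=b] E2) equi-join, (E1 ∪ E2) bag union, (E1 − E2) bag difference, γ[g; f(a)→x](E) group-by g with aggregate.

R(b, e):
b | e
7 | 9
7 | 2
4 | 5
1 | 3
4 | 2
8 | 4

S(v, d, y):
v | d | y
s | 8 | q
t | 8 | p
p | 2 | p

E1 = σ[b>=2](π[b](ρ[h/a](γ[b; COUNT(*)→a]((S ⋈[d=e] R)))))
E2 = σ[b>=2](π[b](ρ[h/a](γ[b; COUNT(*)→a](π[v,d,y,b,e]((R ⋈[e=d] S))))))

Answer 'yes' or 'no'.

E1 stepwise |·|:
  S → 3
  R → 6
  (S ⋈[d=e] R) → 2
  γ[b; COUNT(*)→a]((S ⋈[d=e] R)) → 2
  ρ[h/a](γ[b; COUNT(*)→a]((S ⋈[d=e] R))) → 2
  π[b](ρ[h/a](γ[b; COUNT(*)→a]((S ⋈[d=e] R)))) → 2
  σ[b>=2](π[b](ρ[h/a](γ[b; COUNT(*)→a]((S ⋈[d=e] R))))) → 2
E2 stepwise |·|:
  R → 6
  S → 3
  (R ⋈[e=d] S) → 2
  π[v,d,y,b,e]((R ⋈[e=d] S)) → 2
  γ[b; COUNT(*)→a](π[v,d,y,b,e]((R ⋈[e=d] S))) → 2
  ρ[h/a](γ[b; COUNT(*)→a](π[v,d,y,b,e]((R ⋈[e=d] S)))) → 2
  π[b](ρ[h/a](γ[b; COUNT(*)→a](π[v,d,y,b,e]((R ⋈[e=d] S))))) → 2
  σ[b>=2](π[b](ρ[h/a](γ[b; COUNT(*)→a](π[v,d,y,b,e]((R ⋈[e=d] S)))))) → 2

E1 and E2 produce the same multiset:
b
4
7

yes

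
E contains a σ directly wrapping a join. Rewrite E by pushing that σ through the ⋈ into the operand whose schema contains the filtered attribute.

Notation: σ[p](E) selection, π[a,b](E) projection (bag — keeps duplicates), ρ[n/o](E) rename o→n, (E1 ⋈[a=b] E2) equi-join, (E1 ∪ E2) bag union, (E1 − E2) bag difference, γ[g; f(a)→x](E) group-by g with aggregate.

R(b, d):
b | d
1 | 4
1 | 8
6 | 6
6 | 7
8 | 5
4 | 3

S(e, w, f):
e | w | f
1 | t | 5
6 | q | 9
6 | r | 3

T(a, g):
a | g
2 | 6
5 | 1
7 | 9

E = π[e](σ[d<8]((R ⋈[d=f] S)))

σ filters on d, owned by the left side.
E' = π[e]((σ[d<8](R) ⋈[d=f] S))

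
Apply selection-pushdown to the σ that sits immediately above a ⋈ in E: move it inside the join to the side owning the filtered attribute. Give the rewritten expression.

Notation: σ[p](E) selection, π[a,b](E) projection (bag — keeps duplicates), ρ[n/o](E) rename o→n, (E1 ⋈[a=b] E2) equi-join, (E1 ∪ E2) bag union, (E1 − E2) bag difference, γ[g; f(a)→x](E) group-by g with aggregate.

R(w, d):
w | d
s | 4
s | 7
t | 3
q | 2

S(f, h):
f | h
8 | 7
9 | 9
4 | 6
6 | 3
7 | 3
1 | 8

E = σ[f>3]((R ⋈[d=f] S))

σ filters on f, owned by the right side.
E' = (R ⋈[d=f] σ[f>3](S))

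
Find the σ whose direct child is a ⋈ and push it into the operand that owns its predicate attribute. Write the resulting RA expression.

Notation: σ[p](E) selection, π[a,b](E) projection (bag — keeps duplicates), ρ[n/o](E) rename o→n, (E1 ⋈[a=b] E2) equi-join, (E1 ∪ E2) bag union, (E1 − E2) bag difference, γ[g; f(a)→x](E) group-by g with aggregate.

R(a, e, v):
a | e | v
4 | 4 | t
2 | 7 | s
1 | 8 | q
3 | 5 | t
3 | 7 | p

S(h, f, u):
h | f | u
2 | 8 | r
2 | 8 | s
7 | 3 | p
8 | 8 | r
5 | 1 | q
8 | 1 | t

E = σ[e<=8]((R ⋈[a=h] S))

σ filters on e, owned by the left side.
E' = (σ[e<=8](R) ⋈[a=h] S)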